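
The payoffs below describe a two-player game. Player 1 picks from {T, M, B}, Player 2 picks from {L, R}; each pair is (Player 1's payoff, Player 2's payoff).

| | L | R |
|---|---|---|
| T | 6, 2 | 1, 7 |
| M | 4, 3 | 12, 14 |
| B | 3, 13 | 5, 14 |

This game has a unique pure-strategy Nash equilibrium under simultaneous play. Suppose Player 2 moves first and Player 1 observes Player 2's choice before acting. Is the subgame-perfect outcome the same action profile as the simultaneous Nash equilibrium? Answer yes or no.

yes

Work backward from Player 1's decision.
- L → Player 1 plays T (best of 6, 4, 3); Player 2 gets 2.
- R → Player 1 plays M (best of 1, 12, 5); Player 2 gets 14.
Among 2, 14, the best is 14 at R. Subgame-perfect outcome: (M, R) with payoffs (12, 14).
Now find the simultaneous Nash equilibrium.
Player 1's best replies: L→T; R→M.
Player 2's best replies: T→R; M→R; B→R.
The unique mutual best reply is (M, R), giving (12, 14).
Sequential outcome (M, R) coincides with the Nash profile (M, R).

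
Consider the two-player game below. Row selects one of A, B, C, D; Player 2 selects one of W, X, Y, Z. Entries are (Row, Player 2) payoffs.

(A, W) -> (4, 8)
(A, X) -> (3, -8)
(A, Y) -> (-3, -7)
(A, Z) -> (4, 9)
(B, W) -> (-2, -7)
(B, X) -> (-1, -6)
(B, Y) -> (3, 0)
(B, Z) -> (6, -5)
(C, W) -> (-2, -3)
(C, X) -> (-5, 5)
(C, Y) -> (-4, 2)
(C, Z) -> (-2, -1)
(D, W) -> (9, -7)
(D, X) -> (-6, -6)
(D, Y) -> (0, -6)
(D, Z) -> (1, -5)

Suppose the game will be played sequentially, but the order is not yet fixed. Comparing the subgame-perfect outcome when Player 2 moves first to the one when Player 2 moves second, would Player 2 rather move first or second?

second

If Row leads: Player 2's best replies are A→Z, B→Y, C→X, D→Z; Row's induced payoffs 4, 3, -5, 1; outcome (A, Z), payoffs (4, 9).
If Player 2 leads: Row's best replies are W→D, X→A, Y→B, Z→B; Player 2's induced payoffs -7, -8, 0, -5; outcome (B, Y), payoffs (3, 0).
Player 2 gets 0 moving first and 9 moving second, so Player 2 prefers to move second.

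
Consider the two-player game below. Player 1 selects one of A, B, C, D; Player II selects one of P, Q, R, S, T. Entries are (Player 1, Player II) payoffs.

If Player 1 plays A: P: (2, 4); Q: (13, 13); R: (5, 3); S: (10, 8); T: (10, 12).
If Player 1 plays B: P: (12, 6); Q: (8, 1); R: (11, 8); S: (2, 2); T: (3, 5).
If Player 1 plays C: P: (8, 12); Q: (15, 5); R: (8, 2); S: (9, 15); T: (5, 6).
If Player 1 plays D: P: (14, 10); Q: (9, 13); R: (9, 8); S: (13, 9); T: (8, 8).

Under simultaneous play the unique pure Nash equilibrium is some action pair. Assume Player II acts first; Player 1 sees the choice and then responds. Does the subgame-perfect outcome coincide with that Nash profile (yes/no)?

no

Solve by backward induction (Player II leads).
- P: Player 1 compares 2, 12, 8, 14 and picks D; Player II would get 10.
- Q: Player 1 compares 13, 8, 15, 9 and picks C; Player II would get 5.
- R: Player 1 compares 5, 11, 8, 9 and picks B; Player II would get 8.
- S: Player 1 compares 10, 2, 9, 13 and picks D; Player II would get 9.
- T: Player 1 compares 10, 3, 5, 8 and picks A; Player II would get 12.
Maximizing over 10, 5, 8, 9, 12, Player II chooses T. Subgame-perfect outcome: (A, T) with payoffs (10, 12).
For the simultaneous game, intersect best replies.
Player 1's best replies: P→D; Q→C; R→B; S→D; T→A.
Player II's best replies: A→Q; B→R; C→S; D→Q.
Only (B, R) has each player best-responding; Nash payoffs (11, 8).
Sequential outcome (A, T) differs from the Nash profile (B, R).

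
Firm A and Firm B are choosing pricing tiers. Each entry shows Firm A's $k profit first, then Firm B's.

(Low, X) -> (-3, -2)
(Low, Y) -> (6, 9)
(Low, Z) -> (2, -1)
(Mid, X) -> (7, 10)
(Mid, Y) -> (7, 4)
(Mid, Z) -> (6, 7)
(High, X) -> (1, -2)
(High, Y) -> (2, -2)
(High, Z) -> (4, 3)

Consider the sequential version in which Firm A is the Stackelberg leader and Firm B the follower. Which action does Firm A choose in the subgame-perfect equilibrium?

Backward induction with Firm A moving first.
- Low: Firm B compares -2, 9, -1 and picks Y; Firm A would get 6.
- Mid: Firm B compares 10, 4, 7 and picks X; Firm A would get 7.
- High: Firm B compares -2, -2, 3 and picks Z; Firm A would get 4.
Maximizing over 6, 7, 4, Firm A chooses Mid. Subgame-perfect outcome: (Mid, X) with payoffs (7, 10).

Mid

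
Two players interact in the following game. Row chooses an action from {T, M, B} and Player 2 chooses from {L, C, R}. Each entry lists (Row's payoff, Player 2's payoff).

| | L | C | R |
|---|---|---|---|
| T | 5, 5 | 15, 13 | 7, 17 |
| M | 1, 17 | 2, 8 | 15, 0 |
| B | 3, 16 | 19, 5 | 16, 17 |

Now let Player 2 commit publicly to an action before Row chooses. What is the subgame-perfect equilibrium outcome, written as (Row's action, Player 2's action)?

(B, R)

Row best-responds to each possible Player 2 move:
- L: Row compares 5, 1, 3 and picks T; Player 2 would get 5.
- C: Row compares 15, 2, 19 and picks B; Player 2 would get 5.
- R: Row compares 7, 15, 16 and picks B; Player 2 would get 17.
Among 5, 5, 17, the best is 17 at R. Subgame-perfect outcome: (B, R) with payoffs (16, 17).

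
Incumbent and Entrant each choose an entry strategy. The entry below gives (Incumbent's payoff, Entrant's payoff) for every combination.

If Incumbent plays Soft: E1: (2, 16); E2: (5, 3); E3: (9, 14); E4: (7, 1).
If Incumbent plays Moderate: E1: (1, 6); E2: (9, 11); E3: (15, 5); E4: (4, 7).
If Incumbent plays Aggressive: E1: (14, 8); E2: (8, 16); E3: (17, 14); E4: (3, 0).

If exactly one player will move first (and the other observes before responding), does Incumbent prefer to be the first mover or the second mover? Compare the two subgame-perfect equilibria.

second

If Incumbent leads: Entrant's best replies are Soft→E1, Moderate→E2, Aggressive→E2; Incumbent's induced payoffs 2, 9, 8; outcome (Moderate, E2), payoffs (9, 11).
If Entrant leads: Incumbent's best replies are E1→Aggressive, E2→Moderate, E3→Aggressive, E4→Soft; Entrant's induced payoffs 8, 11, 14, 1; outcome (Aggressive, E3), payoffs (17, 14).
Incumbent gets 9 moving first and 17 moving second, so Incumbent prefers to move second.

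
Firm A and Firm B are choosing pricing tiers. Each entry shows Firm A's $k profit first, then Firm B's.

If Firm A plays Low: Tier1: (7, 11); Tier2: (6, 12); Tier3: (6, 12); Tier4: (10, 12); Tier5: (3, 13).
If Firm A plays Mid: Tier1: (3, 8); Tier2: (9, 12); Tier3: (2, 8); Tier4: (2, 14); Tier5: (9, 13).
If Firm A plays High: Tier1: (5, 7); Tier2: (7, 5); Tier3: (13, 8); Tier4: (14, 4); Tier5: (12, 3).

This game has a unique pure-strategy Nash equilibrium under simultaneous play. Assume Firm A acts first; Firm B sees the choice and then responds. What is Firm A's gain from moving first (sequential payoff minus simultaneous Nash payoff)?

0

Backward induction with Firm A moving first.
- Low → Firm B plays Tier5 (best of 11, 12, 12, 12, 13); Firm A gets 3.
- Mid → Firm B plays Tier4 (best of 8, 12, 8, 14, 13); Firm A gets 2.
- High → Firm B plays Tier3 (best of 7, 5, 8, 4, 3); Firm A gets 13.
Maximizing over 3, 2, 13, Firm A chooses High. Subgame-perfect outcome: (High, Tier3) with payoffs (13, 8).
Now find the simultaneous Nash equilibrium.
Firm A's best replies: Tier1→Low; Tier2→Mid; Tier3→High; Tier4→High; Tier5→High.
Firm B's best replies: Low→Tier5; Mid→Tier4; High→Tier3.
Only (High, Tier3) has each player best-responding; Nash payoffs (13, 8).
Firm A's commitment gain: 13 − 13 = 0.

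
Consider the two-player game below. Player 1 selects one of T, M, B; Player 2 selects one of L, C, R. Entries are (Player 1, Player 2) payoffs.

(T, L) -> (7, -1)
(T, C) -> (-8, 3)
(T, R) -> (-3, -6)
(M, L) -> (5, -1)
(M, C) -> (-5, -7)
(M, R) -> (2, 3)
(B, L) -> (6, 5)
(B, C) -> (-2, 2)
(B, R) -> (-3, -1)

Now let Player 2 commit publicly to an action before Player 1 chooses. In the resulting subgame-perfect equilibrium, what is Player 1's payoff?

Work backward from Player 1's decision.
- L: BR = T, leader payoff -1.
- C: BR = B, leader payoff 2.
- R: BR = M, leader payoff 3.
Player 2's induced payoffs are -1, 2, 3, so Player 2 commits to R. Subgame-perfect outcome: (M, R) with payoffs (2, 3).

2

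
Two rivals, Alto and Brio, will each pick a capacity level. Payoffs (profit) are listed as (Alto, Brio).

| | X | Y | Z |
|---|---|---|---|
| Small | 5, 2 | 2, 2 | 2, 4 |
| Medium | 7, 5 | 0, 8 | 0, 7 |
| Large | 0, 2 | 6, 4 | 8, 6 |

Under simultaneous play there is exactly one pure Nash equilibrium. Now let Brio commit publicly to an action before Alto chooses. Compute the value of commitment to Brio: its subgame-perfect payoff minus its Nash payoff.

Backward induction with Brio moving first.
- X: BR = Medium, leader payoff 5.
- Y: BR = Large, leader payoff 4.
- Z: BR = Large, leader payoff 6.
Brio's induced payoffs are 5, 4, 6, so Brio commits to Z. Subgame-perfect outcome: (Large, Z) with payoffs (8, 6).
Under simultaneous play:
Alto's best replies: X→Medium; Y→Large; Z→Large.
Brio's best replies: Small→Z; Medium→Y; Large→Z.
The unique mutual best reply is (Large, Z), giving (8, 6).
Brio's commitment gain: 6 − 6 = 0.

0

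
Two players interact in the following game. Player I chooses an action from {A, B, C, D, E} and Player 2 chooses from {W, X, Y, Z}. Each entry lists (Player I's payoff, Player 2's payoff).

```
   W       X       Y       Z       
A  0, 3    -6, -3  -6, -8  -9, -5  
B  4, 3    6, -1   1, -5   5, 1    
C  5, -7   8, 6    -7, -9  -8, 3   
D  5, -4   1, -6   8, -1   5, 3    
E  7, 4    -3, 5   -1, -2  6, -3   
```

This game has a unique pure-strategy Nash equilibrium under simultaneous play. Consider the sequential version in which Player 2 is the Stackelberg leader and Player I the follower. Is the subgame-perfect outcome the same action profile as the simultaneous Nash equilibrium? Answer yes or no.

Player I best-responds to each possible Player 2 move:
- W: Player I compares 0, 4, 5, 5, 7 and picks E; Player 2 would get 4.
- X: Player I compares -6, 6, 8, 1, -3 and picks C; Player 2 would get 6.
- Y: Player I compares -6, 1, -7, 8, -1 and picks D; Player 2 would get -1.
- Z: Player I compares -9, 5, -8, 5, 6 and picks E; Player 2 would get -3.
Player 2's induced payoffs are 4, 6, -1, -3, so Player 2 commits to X. Subgame-perfect outcome: (C, X) with payoffs (8, 6).
Under simultaneous play:
Player I's best replies: W→E; X→C; Y→D; Z→E.
Player 2's best replies: A→W; B→W; C→X; D→Z; E→X.
Only (C, X) has each player best-responding; Nash payoffs (8, 6).
Sequential outcome (C, X) coincides with the Nash profile (C, X).

yes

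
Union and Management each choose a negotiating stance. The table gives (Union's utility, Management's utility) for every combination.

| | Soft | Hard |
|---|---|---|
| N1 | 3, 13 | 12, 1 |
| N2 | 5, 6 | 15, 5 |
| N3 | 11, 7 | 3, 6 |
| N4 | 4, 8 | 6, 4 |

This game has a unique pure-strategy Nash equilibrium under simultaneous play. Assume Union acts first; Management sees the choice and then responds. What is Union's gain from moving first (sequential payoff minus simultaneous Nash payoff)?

Work backward from Management's decision.
- N1: Management compares 13, 1 and picks Soft; Union would get 3.
- N2: Management compares 6, 5 and picks Soft; Union would get 5.
- N3: Management compares 7, 6 and picks Soft; Union would get 11.
- N4: Management compares 8, 4 and picks Soft; Union would get 4.
Union's induced payoffs are 3, 5, 11, 4, so Union commits to N3. Subgame-perfect outcome: (N3, Soft) with payoffs (11, 7).
Under simultaneous play:
Union's best replies: Soft→N3; Hard→N2.
Management's best replies: N1→Soft; N2→Soft; N3→Soft; N4→Soft.
The unique mutual best reply is (N3, Soft), giving (11, 7).
Union's commitment gain: 11 − 11 = 0.

0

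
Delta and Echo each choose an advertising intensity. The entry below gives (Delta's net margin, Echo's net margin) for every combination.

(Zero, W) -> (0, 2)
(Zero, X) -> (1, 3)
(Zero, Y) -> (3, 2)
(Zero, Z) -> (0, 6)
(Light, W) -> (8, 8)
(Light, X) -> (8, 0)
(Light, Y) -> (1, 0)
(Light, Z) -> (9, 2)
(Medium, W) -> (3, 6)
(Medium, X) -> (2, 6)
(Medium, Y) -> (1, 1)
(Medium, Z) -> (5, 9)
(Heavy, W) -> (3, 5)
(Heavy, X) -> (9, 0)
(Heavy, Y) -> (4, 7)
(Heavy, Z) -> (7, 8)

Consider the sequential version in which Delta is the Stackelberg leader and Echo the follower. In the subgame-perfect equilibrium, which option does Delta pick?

Solve by backward induction (Delta leads).
- Zero → Echo plays Z (best of 2, 3, 2, 6); Delta gets 0.
- Light → Echo plays W (best of 8, 0, 0, 2); Delta gets 8.
- Medium → Echo plays Z (best of 6, 6, 1, 9); Delta gets 5.
- Heavy → Echo plays Z (best of 5, 0, 7, 8); Delta gets 7.
Among 0, 8, 5, 7, the best is 8 at Light. Subgame-perfect outcome: (Light, W) with payoffs (8, 8).

Light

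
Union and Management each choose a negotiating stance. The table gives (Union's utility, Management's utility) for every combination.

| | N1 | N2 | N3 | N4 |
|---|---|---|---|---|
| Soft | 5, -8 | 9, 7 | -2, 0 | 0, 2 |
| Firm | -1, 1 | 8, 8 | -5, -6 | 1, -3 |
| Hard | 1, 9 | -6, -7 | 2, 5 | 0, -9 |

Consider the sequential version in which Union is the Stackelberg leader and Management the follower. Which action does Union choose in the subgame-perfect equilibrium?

Soft

Management best-responds to each possible Union move:
- Soft: Management compares -8, 7, 0, 2 and picks N2; Union would get 9.
- Firm: Management compares 1, 8, -6, -3 and picks N2; Union would get 8.
- Hard: Management compares 9, -7, 5, -9 and picks N1; Union would get 1.
Union's induced payoffs are 9, 8, 1, so Union commits to Soft. Subgame-perfect outcome: (Soft, N2) with payoffs (9, 7).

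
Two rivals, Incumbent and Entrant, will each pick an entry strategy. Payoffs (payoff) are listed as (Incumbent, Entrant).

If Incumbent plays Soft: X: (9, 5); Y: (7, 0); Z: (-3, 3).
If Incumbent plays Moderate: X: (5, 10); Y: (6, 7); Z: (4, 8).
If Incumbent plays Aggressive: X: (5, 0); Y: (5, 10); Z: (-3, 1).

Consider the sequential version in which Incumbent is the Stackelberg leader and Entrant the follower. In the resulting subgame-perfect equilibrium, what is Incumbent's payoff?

Entrant best-responds to each possible Incumbent move:
- Soft: BR = X, leader payoff 9.
- Moderate: BR = X, leader payoff 5.
- Aggressive: BR = Y, leader payoff 5.
Incumbent's induced payoffs are 9, 5, 5, so Incumbent commits to Soft. Subgame-perfect outcome: (Soft, X) with payoffs (9, 5).

9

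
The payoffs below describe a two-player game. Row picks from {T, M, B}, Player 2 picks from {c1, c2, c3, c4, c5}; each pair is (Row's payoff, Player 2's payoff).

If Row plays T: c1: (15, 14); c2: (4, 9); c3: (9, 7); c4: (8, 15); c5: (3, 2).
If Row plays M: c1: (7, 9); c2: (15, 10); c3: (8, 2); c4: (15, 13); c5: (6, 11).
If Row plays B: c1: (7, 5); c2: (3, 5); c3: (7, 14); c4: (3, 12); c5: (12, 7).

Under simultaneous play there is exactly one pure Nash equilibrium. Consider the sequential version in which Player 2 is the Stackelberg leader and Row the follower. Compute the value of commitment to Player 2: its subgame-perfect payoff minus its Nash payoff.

1

Backward induction with Player 2 moving first.
- c1: Row compares 15, 7, 7 and picks T; Player 2 would get 14.
- c2: Row compares 4, 15, 3 and picks M; Player 2 would get 10.
- c3: Row compares 9, 8, 7 and picks T; Player 2 would get 7.
- c4: Row compares 8, 15, 3 and picks M; Player 2 would get 13.
- c5: Row compares 3, 6, 12 and picks B; Player 2 would get 7.
Player 2's induced payoffs are 14, 10, 7, 13, 7, so Player 2 commits to c1. Subgame-perfect outcome: (T, c1) with payoffs (15, 14).
Under simultaneous play:
Row's best replies: c1→T; c2→M; c3→T; c4→M; c5→B.
Player 2's best replies: T→c4; M→c4; B→c3.
The unique mutual best reply is (M, c4), giving (15, 13).
Player 2's commitment gain: 14 − 13 = 1.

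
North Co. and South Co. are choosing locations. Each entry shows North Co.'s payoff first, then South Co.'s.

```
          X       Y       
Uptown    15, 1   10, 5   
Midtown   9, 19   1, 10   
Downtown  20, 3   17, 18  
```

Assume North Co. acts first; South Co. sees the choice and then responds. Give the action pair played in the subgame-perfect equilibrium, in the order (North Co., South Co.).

(Downtown, Y)

Work backward from South Co.'s decision.
- Uptown: South Co. compares 1, 5 and picks Y; North Co. would get 10.
- Midtown: South Co. compares 19, 10 and picks X; North Co. would get 9.
- Downtown: South Co. compares 3, 18 and picks Y; North Co. would get 17.
Maximizing over 10, 9, 17, North Co. chooses Downtown. Subgame-perfect outcome: (Downtown, Y) with payoffs (17, 18).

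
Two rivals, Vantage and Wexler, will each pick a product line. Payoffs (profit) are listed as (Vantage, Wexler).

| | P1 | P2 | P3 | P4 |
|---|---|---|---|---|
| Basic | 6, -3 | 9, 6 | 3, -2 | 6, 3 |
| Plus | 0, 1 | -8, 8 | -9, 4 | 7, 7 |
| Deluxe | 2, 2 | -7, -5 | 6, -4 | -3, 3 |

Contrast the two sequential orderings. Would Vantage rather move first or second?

If Vantage leads: Wexler's best replies are Basic→P2, Plus→P2, Deluxe→P4; Vantage's induced payoffs 9, -8, -3; outcome (Basic, P2), payoffs (9, 6).
If Wexler leads: Vantage's best replies are P1→Basic, P2→Basic, P3→Deluxe, P4→Plus; Wexler's induced payoffs -3, 6, -4, 7; outcome (Plus, P4), payoffs (7, 7).
Vantage gets 9 moving first and 7 moving second, so Vantage prefers to move first.

first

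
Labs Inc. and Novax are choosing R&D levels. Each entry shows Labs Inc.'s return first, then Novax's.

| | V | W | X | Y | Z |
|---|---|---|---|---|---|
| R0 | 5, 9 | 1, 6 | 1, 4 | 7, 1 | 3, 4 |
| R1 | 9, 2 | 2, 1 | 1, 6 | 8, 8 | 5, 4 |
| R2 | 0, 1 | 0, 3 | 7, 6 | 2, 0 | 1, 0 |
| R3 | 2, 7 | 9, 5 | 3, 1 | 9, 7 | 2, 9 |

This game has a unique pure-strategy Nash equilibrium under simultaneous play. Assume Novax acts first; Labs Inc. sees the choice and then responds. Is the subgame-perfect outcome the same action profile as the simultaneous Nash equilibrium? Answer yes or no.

Backward induction with Novax moving first.
- V: BR = R1, leader payoff 2.
- W: BR = R3, leader payoff 5.
- X: BR = R2, leader payoff 6.
- Y: BR = R3, leader payoff 7.
- Z: BR = R1, leader payoff 4.
Novax's induced payoffs are 2, 5, 6, 7, 4, so Novax commits to Y. Subgame-perfect outcome: (R3, Y) with payoffs (9, 7).
For the simultaneous game, intersect best replies.
Labs Inc.'s best replies: V→R1; W→R3; X→R2; Y→R3; Z→R1.
Novax's best replies: R0→V; R1→Y; R2→X; R3→Z.
The unique mutual best reply is (R2, X), giving (7, 6).
Sequential outcome (R3, Y) differs from the Nash profile (R2, X).

no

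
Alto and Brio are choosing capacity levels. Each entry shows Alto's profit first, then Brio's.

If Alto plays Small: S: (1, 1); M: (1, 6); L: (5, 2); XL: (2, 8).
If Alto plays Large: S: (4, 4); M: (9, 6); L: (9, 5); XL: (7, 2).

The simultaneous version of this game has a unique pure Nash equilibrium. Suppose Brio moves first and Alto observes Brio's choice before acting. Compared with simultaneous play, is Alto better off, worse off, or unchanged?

Work backward from Alto's decision.
- S → Alto plays Large (best of 1, 4); Brio gets 4.
- M → Alto plays Large (best of 1, 9); Brio gets 6.
- L → Alto plays Large (best of 5, 9); Brio gets 5.
- XL → Alto plays Large (best of 2, 7); Brio gets 2.
Maximizing over 4, 6, 5, 2, Brio chooses M. Subgame-perfect outcome: (Large, M) with payoffs (9, 6).
Under simultaneous play:
Alto's best replies: S→Large; M→Large; L→Large; XL→Large.
Brio's best replies: Small→XL; Large→M.
The unique mutual best reply is (Large, M), giving (9, 6).
Alto earns 9 sequentially versus 9 at the Nash outcome: unchanged.

unchanged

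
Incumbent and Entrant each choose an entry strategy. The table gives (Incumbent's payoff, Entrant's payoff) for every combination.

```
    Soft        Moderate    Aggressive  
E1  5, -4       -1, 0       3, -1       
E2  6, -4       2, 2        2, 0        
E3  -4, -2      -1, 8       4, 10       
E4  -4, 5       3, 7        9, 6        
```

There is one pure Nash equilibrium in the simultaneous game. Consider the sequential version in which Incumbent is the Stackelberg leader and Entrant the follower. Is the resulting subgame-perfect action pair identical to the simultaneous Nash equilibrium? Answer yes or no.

Work backward from Entrant's decision.
- E1: Entrant compares -4, 0, -1 and picks Moderate; Incumbent would get -1.
- E2: Entrant compares -4, 2, 0 and picks Moderate; Incumbent would get 2.
- E3: Entrant compares -2, 8, 10 and picks Aggressive; Incumbent would get 4.
- E4: Entrant compares 5, 7, 6 and picks Moderate; Incumbent would get 3.
Among -1, 2, 4, 3, the best is 4 at E3. Subgame-perfect outcome: (E3, Aggressive) with payoffs (4, 10).
For the simultaneous game, intersect best replies.
Incumbent's best replies: Soft→E2; Moderate→E4; Aggressive→E4.
Entrant's best replies: E1→Moderate; E2→Moderate; E3→Aggressive; E4→Moderate.
The unique mutual best reply is (E4, Moderate), giving (3, 7).
Sequential outcome (E3, Aggressive) differs from the Nash profile (E4, Moderate).

no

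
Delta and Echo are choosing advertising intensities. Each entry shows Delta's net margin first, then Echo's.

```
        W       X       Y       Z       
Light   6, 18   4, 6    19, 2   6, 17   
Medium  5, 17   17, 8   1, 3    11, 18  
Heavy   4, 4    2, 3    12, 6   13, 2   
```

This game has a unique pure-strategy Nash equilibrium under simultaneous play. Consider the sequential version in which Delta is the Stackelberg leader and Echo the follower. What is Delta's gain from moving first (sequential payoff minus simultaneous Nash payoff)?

6

Echo best-responds to each possible Delta move:
- Light: Echo compares 18, 6, 2, 17 and picks W; Delta would get 6.
- Medium: Echo compares 17, 8, 3, 18 and picks Z; Delta would get 11.
- Heavy: Echo compares 4, 3, 6, 2 and picks Y; Delta would get 12.
Among 6, 11, 12, the best is 12 at Heavy. Subgame-perfect outcome: (Heavy, Y) with payoffs (12, 6).
Under simultaneous play:
Delta's best replies: W→Light; X→Medium; Y→Light; Z→Heavy.
Echo's best replies: Light→W; Medium→Z; Heavy→Y.
The unique mutual best reply is (Light, W), giving (6, 18).
Delta's commitment gain: 12 − 6 = 6.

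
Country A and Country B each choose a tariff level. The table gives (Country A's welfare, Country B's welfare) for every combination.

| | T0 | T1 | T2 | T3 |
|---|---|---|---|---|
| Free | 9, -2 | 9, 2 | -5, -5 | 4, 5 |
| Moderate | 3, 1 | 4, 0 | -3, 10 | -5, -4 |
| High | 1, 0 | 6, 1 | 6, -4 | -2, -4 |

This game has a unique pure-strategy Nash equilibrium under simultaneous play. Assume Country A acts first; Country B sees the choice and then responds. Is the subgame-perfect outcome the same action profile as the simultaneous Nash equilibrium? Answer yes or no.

Solve by backward induction (Country A leads).
- Free: Country B compares -2, 2, -5, 5 and picks T3; Country A would get 4.
- Moderate: Country B compares 1, 0, 10, -4 and picks T2; Country A would get -3.
- High: Country B compares 0, 1, -4, -4 and picks T1; Country A would get 6.
Maximizing over 4, -3, 6, Country A chooses High. Subgame-perfect outcome: (High, T1) with payoffs (6, 1).
For the simultaneous game, intersect best replies.
Country A's best replies: T0→Free; T1→Free; T2→High; T3→Free.
Country B's best replies: Free→T3; Moderate→T2; High→T1.
Only (Free, T3) has each player best-responding; Nash payoffs (4, 5).
Sequential outcome (High, T1) differs from the Nash profile (Free, T3).

no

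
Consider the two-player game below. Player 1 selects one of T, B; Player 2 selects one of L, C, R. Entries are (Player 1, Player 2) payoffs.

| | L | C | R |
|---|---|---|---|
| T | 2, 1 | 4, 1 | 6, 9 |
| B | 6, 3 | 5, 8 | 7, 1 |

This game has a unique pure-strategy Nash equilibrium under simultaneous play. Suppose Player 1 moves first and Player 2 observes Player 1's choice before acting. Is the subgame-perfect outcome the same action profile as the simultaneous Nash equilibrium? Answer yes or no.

Player 2 best-responds to each possible Player 1 move:
- T: Player 2 compares 1, 1, 9 and picks R; Player 1 would get 6.
- B: Player 2 compares 3, 8, 1 and picks C; Player 1 would get 5.
Maximizing over 6, 5, Player 1 chooses T. Subgame-perfect outcome: (T, R) with payoffs (6, 9).
Under simultaneous play:
Player 1's best replies: L→B; C→B; R→B.
Player 2's best replies: T→R; B→C.
The unique mutual best reply is (B, C), giving (5, 8).
Sequential outcome (T, R) differs from the Nash profile (B, C).

no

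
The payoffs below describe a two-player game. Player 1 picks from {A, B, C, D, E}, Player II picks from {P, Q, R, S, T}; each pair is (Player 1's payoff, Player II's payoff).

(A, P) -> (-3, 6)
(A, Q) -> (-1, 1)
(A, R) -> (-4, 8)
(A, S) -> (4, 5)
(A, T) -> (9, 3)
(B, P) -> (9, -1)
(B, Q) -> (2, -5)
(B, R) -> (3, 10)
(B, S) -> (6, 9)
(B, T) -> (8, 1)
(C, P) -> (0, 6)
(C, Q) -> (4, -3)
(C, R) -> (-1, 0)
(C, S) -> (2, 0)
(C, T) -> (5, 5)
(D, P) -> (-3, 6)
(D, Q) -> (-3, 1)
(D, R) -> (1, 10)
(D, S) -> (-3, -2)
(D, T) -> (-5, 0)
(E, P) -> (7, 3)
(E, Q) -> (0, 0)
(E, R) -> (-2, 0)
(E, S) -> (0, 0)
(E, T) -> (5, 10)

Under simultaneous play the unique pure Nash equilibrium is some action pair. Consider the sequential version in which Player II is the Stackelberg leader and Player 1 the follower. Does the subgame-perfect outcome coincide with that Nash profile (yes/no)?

yes

Backward induction with Player II moving first.
- P: BR = B, leader payoff -1.
- Q: BR = C, leader payoff -3.
- R: BR = B, leader payoff 10.
- S: BR = B, leader payoff 9.
- T: BR = A, leader payoff 3.
Among -1, -3, 10, 9, 3, the best is 10 at R. Subgame-perfect outcome: (B, R) with payoffs (3, 10).
For the simultaneous game, intersect best replies.
Player 1's best replies: P→B; Q→C; R→B; S→B; T→A.
Player II's best replies: A→R; B→R; C→P; D→R; E→T.
Only (B, R) has each player best-responding; Nash payoffs (3, 10).
Sequential outcome (B, R) coincides with the Nash profile (B, R).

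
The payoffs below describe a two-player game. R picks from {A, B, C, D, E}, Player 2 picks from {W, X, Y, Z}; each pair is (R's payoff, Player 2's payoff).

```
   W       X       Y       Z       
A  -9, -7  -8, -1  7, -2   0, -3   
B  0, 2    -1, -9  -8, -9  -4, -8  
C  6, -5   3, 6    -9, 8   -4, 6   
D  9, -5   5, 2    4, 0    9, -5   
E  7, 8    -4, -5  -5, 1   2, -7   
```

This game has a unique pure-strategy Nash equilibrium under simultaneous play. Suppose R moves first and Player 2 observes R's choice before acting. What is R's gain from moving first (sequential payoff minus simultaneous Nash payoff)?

Work backward from Player 2's decision.
- A: BR = X, leader payoff -8.
- B: BR = W, leader payoff 0.
- C: BR = Y, leader payoff -9.
- D: BR = X, leader payoff 5.
- E: BR = W, leader payoff 7.
Among -8, 0, -9, 5, 7, the best is 7 at E. Subgame-perfect outcome: (E, W) with payoffs (7, 8).
Now find the simultaneous Nash equilibrium.
R's best replies: W→D; X→D; Y→A; Z→D.
Player 2's best replies: A→X; B→W; C→Y; D→X; E→W.
The unique mutual best reply is (D, X), giving (5, 2).
R's commitment gain: 7 − 5 = 2.

2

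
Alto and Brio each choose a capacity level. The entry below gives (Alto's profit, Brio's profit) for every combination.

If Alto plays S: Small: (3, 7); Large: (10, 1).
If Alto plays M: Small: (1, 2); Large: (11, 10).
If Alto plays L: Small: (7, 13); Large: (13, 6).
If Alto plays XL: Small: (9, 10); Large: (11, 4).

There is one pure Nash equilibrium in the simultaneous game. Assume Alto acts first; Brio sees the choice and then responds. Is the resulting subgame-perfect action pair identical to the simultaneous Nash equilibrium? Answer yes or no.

Backward induction with Alto moving first.
- S: BR = Small, leader payoff 3.
- M: BR = Large, leader payoff 11.
- L: BR = Small, leader payoff 7.
- XL: BR = Small, leader payoff 9.
Among 3, 11, 7, 9, the best is 11 at M. Subgame-perfect outcome: (M, Large) with payoffs (11, 10).
Under simultaneous play:
Alto's best replies: Small→XL; Large→L.
Brio's best replies: S→Small; M→Large; L→Small; XL→Small.
The unique mutual best reply is (XL, Small), giving (9, 10).
Sequential outcome (M, Large) differs from the Nash profile (XL, Small).

no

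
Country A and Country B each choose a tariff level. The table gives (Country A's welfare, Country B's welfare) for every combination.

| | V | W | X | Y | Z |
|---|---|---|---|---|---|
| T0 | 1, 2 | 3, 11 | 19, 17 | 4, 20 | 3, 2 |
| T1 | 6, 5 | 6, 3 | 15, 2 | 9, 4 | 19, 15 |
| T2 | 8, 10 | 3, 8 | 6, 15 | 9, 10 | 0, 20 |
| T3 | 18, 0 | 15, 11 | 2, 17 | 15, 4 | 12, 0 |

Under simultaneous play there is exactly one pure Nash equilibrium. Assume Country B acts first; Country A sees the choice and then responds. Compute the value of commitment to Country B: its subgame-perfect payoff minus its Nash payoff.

2

Backward induction with Country B moving first.
- V: Country A compares 1, 6, 8, 18 and picks T3; Country B would get 0.
- W: Country A compares 3, 6, 3, 15 and picks T3; Country B would get 11.
- X: Country A compares 19, 15, 6, 2 and picks T0; Country B would get 17.
- Y: Country A compares 4, 9, 9, 15 and picks T3; Country B would get 4.
- Z: Country A compares 3, 19, 0, 12 and picks T1; Country B would get 15.
Maximizing over 0, 11, 17, 4, 15, Country B chooses X. Subgame-perfect outcome: (T0, X) with payoffs (19, 17).
For the simultaneous game, intersect best replies.
Country A's best replies: V→T3; W→T3; X→T0; Y→T3; Z→T1.
Country B's best replies: T0→Y; T1→Z; T2→Z; T3→X.
Only (T1, Z) has each player best-responding; Nash payoffs (19, 15).
Country B's commitment gain: 17 − 15 = 2.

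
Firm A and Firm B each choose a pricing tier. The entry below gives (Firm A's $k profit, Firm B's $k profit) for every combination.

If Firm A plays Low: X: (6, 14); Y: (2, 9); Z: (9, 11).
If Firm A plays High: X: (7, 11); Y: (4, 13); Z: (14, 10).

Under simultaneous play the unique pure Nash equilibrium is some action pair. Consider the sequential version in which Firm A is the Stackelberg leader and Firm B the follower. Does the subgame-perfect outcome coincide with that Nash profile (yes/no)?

Firm B best-responds to each possible Firm A move:
- Low: BR = X, leader payoff 6.
- High: BR = Y, leader payoff 4.
Firm A's induced payoffs are 6, 4, so Firm A commits to Low. Subgame-perfect outcome: (Low, X) with payoffs (6, 14).
For the simultaneous game, intersect best replies.
Firm A's best replies: X→High; Y→High; Z→High.
Firm B's best replies: Low→X; High→Y.
The unique mutual best reply is (High, Y), giving (4, 13).
Sequential outcome (Low, X) differs from the Nash profile (High, Y).

no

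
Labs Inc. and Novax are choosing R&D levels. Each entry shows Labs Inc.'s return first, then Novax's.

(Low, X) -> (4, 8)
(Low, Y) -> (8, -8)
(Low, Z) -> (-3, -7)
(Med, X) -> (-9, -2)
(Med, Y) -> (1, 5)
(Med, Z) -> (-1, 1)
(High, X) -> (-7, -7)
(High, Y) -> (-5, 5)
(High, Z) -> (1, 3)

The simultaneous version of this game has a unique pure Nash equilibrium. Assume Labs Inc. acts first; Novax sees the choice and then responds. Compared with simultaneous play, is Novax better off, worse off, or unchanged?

Solve by backward induction (Labs Inc. leads).
- Low: BR = X, leader payoff 4.
- Med: BR = Y, leader payoff 1.
- High: BR = Y, leader payoff -5.
Among 4, 1, -5, the best is 4 at Low. Subgame-perfect outcome: (Low, X) with payoffs (4, 8).
Under simultaneous play:
Labs Inc.'s best replies: X→Low; Y→Low; Z→High.
Novax's best replies: Low→X; Med→Y; High→Y.
Only (Low, X) has each player best-responding; Nash payoffs (4, 8).
Novax earns 8 sequentially versus 8 at the Nash outcome: unchanged.

unchanged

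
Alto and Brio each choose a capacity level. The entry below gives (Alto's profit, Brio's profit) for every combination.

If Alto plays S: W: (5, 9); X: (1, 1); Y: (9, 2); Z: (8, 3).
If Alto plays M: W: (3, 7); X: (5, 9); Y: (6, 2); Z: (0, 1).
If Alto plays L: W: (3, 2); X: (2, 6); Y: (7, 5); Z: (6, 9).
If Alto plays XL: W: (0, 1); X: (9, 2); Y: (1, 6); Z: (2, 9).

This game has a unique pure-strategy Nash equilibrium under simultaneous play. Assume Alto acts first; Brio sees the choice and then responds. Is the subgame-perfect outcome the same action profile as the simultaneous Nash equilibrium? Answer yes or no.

Backward induction with Alto moving first.
- S: BR = W, leader payoff 5.
- M: BR = X, leader payoff 5.
- L: BR = Z, leader payoff 6.
- XL: BR = Z, leader payoff 2.
Maximizing over 5, 5, 6, 2, Alto chooses L. Subgame-perfect outcome: (L, Z) with payoffs (6, 9).
Under simultaneous play:
Alto's best replies: W→S; X→XL; Y→S; Z→S.
Brio's best replies: S→W; M→X; L→Z; XL→Z.
Only (S, W) has each player best-responding; Nash payoffs (5, 9).
Sequential outcome (L, Z) differs from the Nash profile (S, W).

no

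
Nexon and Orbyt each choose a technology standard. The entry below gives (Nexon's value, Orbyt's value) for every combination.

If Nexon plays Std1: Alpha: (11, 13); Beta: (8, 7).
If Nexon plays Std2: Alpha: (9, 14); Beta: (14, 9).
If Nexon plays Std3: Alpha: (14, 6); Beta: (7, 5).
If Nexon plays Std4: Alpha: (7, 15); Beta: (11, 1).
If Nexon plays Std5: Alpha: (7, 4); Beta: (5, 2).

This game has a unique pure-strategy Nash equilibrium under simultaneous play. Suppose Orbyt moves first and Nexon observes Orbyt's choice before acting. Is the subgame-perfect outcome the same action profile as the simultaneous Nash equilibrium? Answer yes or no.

no

Backward induction with Orbyt moving first.
- Alpha: Nexon compares 11, 9, 14, 7, 7 and picks Std3; Orbyt would get 6.
- Beta: Nexon compares 8, 14, 7, 11, 5 and picks Std2; Orbyt would get 9.
Among 6, 9, the best is 9 at Beta. Subgame-perfect outcome: (Std2, Beta) with payoffs (14, 9).
Under simultaneous play:
Nexon's best replies: Alpha→Std3; Beta→Std2.
Orbyt's best replies: Std1→Alpha; Std2→Alpha; Std3→Alpha; Std4→Alpha; Std5→Alpha.
The unique mutual best reply is (Std3, Alpha), giving (14, 6).
Sequential outcome (Std2, Beta) differs from the Nash profile (Std3, Alpha).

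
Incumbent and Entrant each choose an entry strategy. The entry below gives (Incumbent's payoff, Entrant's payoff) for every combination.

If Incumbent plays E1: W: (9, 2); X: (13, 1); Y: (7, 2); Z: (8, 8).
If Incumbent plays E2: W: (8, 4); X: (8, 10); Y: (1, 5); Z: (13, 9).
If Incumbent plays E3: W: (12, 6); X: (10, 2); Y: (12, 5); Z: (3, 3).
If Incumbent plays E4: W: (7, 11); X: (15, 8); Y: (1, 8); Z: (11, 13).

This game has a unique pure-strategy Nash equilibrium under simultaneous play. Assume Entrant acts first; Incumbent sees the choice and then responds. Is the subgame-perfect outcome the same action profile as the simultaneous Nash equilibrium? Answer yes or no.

Work backward from Incumbent's decision.
- W: Incumbent compares 9, 8, 12, 7 and picks E3; Entrant would get 6.
- X: Incumbent compares 13, 8, 10, 15 and picks E4; Entrant would get 8.
- Y: Incumbent compares 7, 1, 12, 1 and picks E3; Entrant would get 5.
- Z: Incumbent compares 8, 13, 3, 11 and picks E2; Entrant would get 9.
Among 6, 8, 5, 9, the best is 9 at Z. Subgame-perfect outcome: (E2, Z) with payoffs (13, 9).
Under simultaneous play:
Incumbent's best replies: W→E3; X→E4; Y→E3; Z→E2.
Entrant's best replies: E1→Z; E2→X; E3→W; E4→Z.
Only (E3, W) has each player best-responding; Nash payoffs (12, 6).
Sequential outcome (E2, Z) differs from the Nash profile (E3, W).

no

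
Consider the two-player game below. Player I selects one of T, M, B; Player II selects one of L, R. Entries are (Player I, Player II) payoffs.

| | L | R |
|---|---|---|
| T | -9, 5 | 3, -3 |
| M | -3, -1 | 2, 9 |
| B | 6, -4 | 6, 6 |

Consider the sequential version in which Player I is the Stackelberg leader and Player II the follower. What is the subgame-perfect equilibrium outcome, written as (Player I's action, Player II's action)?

(B, R)

Player II best-responds to each possible Player I move:
- T: BR = L, leader payoff -9.
- M: BR = R, leader payoff 2.
- B: BR = R, leader payoff 6.
Player I's induced payoffs are -9, 2, 6, so Player I commits to B. Subgame-perfect outcome: (B, R) with payoffs (6, 6).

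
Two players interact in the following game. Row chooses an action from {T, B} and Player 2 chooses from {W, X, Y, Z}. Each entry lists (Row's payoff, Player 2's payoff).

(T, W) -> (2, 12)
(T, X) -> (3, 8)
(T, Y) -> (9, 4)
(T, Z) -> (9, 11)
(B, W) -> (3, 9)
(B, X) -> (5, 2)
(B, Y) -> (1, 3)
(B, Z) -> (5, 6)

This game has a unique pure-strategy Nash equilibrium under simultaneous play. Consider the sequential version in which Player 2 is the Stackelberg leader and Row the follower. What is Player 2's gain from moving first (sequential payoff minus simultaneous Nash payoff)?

2

Solve by backward induction (Player 2 leads).
- W: Row compares 2, 3 and picks B; Player 2 would get 9.
- X: Row compares 3, 5 and picks B; Player 2 would get 2.
- Y: Row compares 9, 1 and picks T; Player 2 would get 4.
- Z: Row compares 9, 5 and picks T; Player 2 would get 11.
Player 2's induced payoffs are 9, 2, 4, 11, so Player 2 commits to Z. Subgame-perfect outcome: (T, Z) with payoffs (9, 11).
For the simultaneous game, intersect best replies.
Row's best replies: W→B; X→B; Y→T; Z→T.
Player 2's best replies: T→W; B→W.
The unique mutual best reply is (B, W), giving (3, 9).
Player 2's commitment gain: 11 − 9 = 2.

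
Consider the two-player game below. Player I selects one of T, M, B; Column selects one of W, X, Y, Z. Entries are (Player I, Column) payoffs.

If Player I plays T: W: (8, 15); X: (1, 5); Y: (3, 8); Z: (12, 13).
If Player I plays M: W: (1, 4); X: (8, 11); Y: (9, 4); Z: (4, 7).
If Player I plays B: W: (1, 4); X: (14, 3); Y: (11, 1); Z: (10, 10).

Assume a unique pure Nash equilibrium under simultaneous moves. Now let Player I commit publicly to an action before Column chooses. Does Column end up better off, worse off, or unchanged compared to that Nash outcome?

Work backward from Column's decision.
- T → Column plays W (best of 15, 5, 8, 13); Player I gets 8.
- M → Column plays X (best of 4, 11, 4, 7); Player I gets 8.
- B → Column plays Z (best of 4, 3, 1, 10); Player I gets 10.
Maximizing over 8, 8, 10, Player I chooses B. Subgame-perfect outcome: (B, Z) with payoffs (10, 10).
Under simultaneous play:
Player I's best replies: W→T; X→B; Y→B; Z→T.
Column's best replies: T→W; M→X; B→Z.
Only (T, W) has each player best-responding; Nash payoffs (8, 15).
Column earns 10 sequentially versus 15 at the Nash outcome: worse off.

worse off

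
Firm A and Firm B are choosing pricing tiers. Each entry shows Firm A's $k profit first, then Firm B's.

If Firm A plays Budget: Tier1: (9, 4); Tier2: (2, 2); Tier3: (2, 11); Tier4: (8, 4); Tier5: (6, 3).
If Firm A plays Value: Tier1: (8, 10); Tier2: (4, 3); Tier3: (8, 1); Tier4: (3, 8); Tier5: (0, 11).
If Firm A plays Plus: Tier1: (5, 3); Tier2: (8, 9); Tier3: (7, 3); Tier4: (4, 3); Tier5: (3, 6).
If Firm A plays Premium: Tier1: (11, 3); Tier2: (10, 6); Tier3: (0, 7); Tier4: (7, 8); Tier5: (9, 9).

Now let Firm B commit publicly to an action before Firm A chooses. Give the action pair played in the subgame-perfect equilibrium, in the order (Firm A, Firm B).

(Premium, Tier5)

Backward induction with Firm B moving first.
- Tier1 → Firm A plays Premium (best of 9, 8, 5, 11); Firm B gets 3.
- Tier2 → Firm A plays Premium (best of 2, 4, 8, 10); Firm B gets 6.
- Tier3 → Firm A plays Value (best of 2, 8, 7, 0); Firm B gets 1.
- Tier4 → Firm A plays Budget (best of 8, 3, 4, 7); Firm B gets 4.
- Tier5 → Firm A plays Premium (best of 6, 0, 3, 9); Firm B gets 9.
Firm B's induced payoffs are 3, 6, 1, 4, 9, so Firm B commits to Tier5. Subgame-perfect outcome: (Premium, Tier5) with payoffs (9, 9).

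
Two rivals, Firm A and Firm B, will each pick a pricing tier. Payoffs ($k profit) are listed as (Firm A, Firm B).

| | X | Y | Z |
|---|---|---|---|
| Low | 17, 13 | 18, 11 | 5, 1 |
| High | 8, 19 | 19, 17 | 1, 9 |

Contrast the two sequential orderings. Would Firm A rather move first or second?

If Firm A leads: Firm B's best replies are Low→X, High→X; Firm A's induced payoffs 17, 8; outcome (Low, X), payoffs (17, 13).
If Firm B leads: Firm A's best replies are X→Low, Y→High, Z→Low; Firm B's induced payoffs 13, 17, 1; outcome (High, Y), payoffs (19, 17).
Firm A gets 17 moving first and 19 moving second, so Firm A prefers to move second.

second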